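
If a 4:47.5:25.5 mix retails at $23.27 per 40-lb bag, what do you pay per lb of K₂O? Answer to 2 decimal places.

K₂O in bag = 40 × 25.5% = 10.2 lb.
Cost per lb K₂O = $23.27 / 10.2 = $2.2814.

$2.28 per lb K₂O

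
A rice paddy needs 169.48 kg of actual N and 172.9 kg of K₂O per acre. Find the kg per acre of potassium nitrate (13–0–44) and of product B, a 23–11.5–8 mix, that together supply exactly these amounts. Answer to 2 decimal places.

Let a = kg of potassium nitrate, b = kg of product B (per acre).
N: 0.13·a + 0.23·b = 169.48
K₂O: 0.44·a + 0.08·b = 172.9
From row1: a = (169.48 − 0.23·b) / 0.13.
Into row2: 0.44·(169.48 − 0.23·b)/0.13 + 0.08·b = 172.9 → b = 573.7247, a = 288.641.

288.64 kg potassium nitrate, 573.72 kg product B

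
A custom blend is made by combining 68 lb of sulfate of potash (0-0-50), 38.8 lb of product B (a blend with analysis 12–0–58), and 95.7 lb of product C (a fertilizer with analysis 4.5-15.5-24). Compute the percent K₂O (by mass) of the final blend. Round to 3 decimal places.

Total mass = 68 + 38.8 + 95.7 = 202.5 lb.
K₂O mass = 50%×68 + 58%×38.8 + 24%×95.7 = 79.472 lb.
% K₂O = 79.472 / 202.5 = 39.2454%.

39.245% K₂O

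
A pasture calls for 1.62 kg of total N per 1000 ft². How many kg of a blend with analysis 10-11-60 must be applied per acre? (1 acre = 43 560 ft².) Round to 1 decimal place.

Product per 1000 ft² = 1.62 / 10% = 16.2 kg.
Convert to per acre: 16.2 × 43.56 = 705.672 kg.

705.7 kg of product per acre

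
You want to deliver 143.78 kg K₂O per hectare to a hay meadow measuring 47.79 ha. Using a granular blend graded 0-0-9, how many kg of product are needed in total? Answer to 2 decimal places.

76347.18 kg

Product per hectare = 143.78 / 9% = 1597.56 kg.
Total product = 1597.56 × 47.79 = 76347.18 kg.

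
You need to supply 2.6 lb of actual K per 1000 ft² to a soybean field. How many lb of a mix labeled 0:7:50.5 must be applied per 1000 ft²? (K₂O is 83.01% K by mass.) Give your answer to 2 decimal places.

6.20 lb of product per thousand sq ft

As K₂O: 2.6 / 0.8301 = 3.13215 lb per 1000 ft².
Product per 1000 ft² = 3.13215 / 50.5% = 6.20228 lb.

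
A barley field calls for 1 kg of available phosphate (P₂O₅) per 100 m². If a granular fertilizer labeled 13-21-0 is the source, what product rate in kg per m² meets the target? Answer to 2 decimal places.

0.05 kg of product per sq m

Product per 100 m² = 1 / 21% = 4.7619 kg.
Convert to per m²: 4.7619 × 0.01 = 0.047619 kg.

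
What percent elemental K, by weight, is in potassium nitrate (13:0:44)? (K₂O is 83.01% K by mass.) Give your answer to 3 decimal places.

%K = 44 × 0.8301 = 36.5244%.

36.524% K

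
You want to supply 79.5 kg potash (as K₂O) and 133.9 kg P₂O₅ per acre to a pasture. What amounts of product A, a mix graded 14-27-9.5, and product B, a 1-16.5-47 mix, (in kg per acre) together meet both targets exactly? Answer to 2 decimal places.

With a, b = kg per acre of product A and product B:
K₂O: 0.095·a + 0.47·b = 79.5
P₂O₅: 0.27·a + 0.165·b = 133.9
From row1: a = (79.5 − 0.47·b) / 0.095.
Into row2: 0.27·(79.5 − 0.47·b)/0.095 + 0.165·b = 133.9 → b = 78.6199, a = 447.8804.

447.88 kg product A, 78.62 kg product B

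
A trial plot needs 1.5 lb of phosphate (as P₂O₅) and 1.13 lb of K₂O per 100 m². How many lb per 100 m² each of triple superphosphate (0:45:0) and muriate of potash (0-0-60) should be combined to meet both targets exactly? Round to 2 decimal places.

Per-100 m² balance (a = triple superphosphate, b = muriate of potash):
P₂O₅: 0.45·a + 0·b = 1.5
K₂O: 0·a + 0.6·b = 1.13
Solving simultaneously: a = 3.33333, b = 1.88333.

3.33 lb triple superphosphate, 1.88 lb muriate of potash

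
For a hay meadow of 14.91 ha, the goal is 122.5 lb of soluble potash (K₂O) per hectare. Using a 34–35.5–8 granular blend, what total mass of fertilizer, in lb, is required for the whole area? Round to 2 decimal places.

Product per hectare = 122.5 / 8% = 1531.25 lb.
Total product = 1531.25 × 14.91 = 22830.938 lb.

22830.94 lb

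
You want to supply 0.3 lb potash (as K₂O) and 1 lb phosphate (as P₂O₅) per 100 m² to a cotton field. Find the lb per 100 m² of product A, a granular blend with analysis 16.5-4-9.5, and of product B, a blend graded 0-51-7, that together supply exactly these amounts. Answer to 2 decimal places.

1.82 lb product A, 1.82 lb product B

Let a = lb of product A, b = lb of product B (per 100 m²).
K₂O: 0.095·a + 0.07·b = 0.3
P₂O₅: 0.04·a + 0.51·b = 1
Eliminate a: (row1) − 0.095/0.04·(row2) → -1.14125·b = -2.075, so b = 1.81818.
Back-substitute: a = (0.3 − 0.07·1.81818) / 0.095 = 1.81818.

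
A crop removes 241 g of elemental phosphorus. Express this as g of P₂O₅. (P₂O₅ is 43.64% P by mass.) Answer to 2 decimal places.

P₂O₅ = 241 / 0.4364 = 552.246 g.

552.25 g P₂O₅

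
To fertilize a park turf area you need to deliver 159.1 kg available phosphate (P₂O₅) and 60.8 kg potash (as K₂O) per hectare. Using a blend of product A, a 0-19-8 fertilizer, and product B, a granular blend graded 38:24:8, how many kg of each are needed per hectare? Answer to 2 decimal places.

466.00 kg product A, 294.00 kg product B

Let a = kg of product A, b = kg of product B (per hectare).
P₂O₅: 0.19·a + 0.24·b = 159.1
K₂O: 0.08·a + 0.08·b = 60.8
Eliminate b: (row1) − 0.24/0.08·(row2) → -0.05·a = -23.3, so a = 466.
Then b = (60.8 − 0.08·466) / 0.08 = 294.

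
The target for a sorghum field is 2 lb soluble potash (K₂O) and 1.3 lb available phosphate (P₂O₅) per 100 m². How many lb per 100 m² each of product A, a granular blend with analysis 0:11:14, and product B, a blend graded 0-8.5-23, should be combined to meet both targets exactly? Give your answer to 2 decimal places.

9.63 lb product A, 2.84 lb product B

With a, b = lb per 100 m² of product A and product B:
K₂O: 0.14·a + 0.23·b = 2
P₂O₅: 0.11·a + 0.085·b = 1.3
Solving simultaneously: a = 9.62687, b = 2.83582.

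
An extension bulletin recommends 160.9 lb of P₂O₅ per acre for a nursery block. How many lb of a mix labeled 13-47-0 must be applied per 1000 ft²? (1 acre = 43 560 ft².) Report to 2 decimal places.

7.86 lb of product per thousand sq ft

Product per acre = 160.9 / 47% = 342.34 lb.
Convert to per 1000 ft²: 342.34 × 0.0229568 = 7.85905 lb.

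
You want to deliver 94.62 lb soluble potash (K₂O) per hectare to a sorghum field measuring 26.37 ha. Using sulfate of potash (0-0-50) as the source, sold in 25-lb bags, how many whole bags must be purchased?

200 bags

Product per hectare = 94.62 / 50% = 189.24 lb.
Total product = 189.24 × 26.37 = 4990.26 lb.
Bags = ⌈4990.26 / 25⌉ = 200.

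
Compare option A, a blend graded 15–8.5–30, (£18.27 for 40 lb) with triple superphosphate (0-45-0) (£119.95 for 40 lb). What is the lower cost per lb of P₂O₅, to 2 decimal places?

option A: P₂O₅ per bag = 40 × 8.5% = 3.4 lb; cost = 18.27 / 3.4 = £5.3735/lb P₂O₅.
triple superphosphate: P₂O₅ per bag = 40 × 45% = 18 lb; cost = 119.95 / 18 = £6.6639/lb P₂O₅.
option A is cheaper.

£5.37 per lb P₂O₅ (option A)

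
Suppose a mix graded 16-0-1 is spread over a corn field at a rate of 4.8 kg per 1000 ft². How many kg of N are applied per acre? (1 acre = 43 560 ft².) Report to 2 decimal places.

nitrogen per 1000 ft² = 4.8 × 16% = 0.768 kg.
Convert to per acre: 0.768 × 43.56 = 33.4541 kg.

33.45 kg N per acre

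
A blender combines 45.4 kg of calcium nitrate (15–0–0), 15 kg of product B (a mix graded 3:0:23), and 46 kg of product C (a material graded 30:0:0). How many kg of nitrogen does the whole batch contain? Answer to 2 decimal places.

21.06 kg N

N mass = 15%×45.4 + 3%×15 + 30%×46 = 21.06 kg.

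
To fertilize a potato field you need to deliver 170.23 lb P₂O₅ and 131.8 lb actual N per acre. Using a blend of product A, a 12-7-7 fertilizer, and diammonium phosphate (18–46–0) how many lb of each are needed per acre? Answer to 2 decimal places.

703.91 lb product A, 262.95 lb diammonium phosphate

Let a = lb of product A, b = lb of diammonium phosphate (per acre).
P₂O₅: 0.07·a + 0.46·b = 170.23
N: 0.12·a + 0.18·b = 131.8
Solving simultaneously: a = 703.911, b = 262.948.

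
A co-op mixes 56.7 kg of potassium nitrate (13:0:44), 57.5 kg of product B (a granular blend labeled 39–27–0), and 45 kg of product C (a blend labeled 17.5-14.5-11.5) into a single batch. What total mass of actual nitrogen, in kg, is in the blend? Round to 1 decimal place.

N mass = 13%×56.7 + 39%×57.5 + 17.5%×45 = 37.671 kg.

37.7 kg N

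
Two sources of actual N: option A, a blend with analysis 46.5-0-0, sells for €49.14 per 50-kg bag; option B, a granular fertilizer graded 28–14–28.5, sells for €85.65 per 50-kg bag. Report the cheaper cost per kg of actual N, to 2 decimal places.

€2.11 per kg N (option A)

option A: N per bag = 50 × 46.5% = 23.25 kg; cost = 49.14 / 23.25 = €2.1135/kg N.
option B: N per bag = 50 × 28% = 14 kg; cost = 85.65 / 14 = €6.1179/kg N.
option A is cheaper.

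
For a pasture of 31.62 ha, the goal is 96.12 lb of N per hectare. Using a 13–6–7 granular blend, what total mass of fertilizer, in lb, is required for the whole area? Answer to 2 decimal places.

Product per hectare = 96.12 / 13% = 739.385 lb.
Total product = 739.385 × 31.62 = 23379.342 lb.

23379.34 lb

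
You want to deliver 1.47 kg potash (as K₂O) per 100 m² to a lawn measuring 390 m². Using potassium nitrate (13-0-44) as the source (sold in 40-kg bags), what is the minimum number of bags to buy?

Product per 100 m² = 1.47 / 44% = 3.34091 kg.
Total product = 3.34091 × 390 / 100 = 13.0295 kg.
Bags = ⌈13.0295 / 40⌉ = 1.

1 bags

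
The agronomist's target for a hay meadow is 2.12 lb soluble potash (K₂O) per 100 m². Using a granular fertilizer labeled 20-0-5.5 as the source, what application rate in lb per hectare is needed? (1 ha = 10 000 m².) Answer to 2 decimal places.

Product per 100 m² = 2.12 / 5.5% = 38.5455 lb.
Convert to per hectare: 38.5455 × 100 = 3854.545 lb.

3854.55 lb of product per hectare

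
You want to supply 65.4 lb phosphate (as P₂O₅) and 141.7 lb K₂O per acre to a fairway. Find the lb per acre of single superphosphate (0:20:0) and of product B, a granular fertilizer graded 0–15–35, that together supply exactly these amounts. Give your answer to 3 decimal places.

Let a = lb of single superphosphate, b = lb of product B (per acre).
P₂O₅: 0.2·a + 0.15·b = 65.4
K₂O: 0·a + 0.35·b = 141.7
Solving simultaneously: a = 23.3571, b = 404.8571.

23.357 lb single superphosphate, 404.857 lb product B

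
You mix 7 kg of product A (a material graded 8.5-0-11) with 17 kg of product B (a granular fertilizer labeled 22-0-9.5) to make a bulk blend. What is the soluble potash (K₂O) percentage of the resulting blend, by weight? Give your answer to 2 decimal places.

Total mass = 7 + 17 = 24 kg.
K₂O mass = 11%×7 + 9.5%×17 = 2.385 kg.
% K₂O = 2.385 / 24 = 9.9375%.

9.94% K₂O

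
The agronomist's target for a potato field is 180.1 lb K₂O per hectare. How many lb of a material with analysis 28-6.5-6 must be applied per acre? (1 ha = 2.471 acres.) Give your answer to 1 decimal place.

1214.8 lb of product per acre

Product per hectare = 180.1 / 6% = 3001.67 lb.
Convert to per acre: 3001.67 × 0.404694 = 1214.76 lb.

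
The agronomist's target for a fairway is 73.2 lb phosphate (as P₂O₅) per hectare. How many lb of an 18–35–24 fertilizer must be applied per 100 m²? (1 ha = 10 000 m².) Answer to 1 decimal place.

2.1 lb of product per hundred sq m

Product per hectare = 73.2 / 35% = 209.143 lb.
Convert to per 100 m²: 209.143 × 0.01 = 2.09143 lb.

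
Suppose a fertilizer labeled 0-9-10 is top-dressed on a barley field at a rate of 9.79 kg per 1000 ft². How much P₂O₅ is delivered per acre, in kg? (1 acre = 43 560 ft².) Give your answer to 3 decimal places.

38.381 kg P₂O₅ per acre

P₂O₅ per 1000 ft² = 9.79 × 9% = 0.8811 kg.
Convert to per acre: 0.8811 × 43.56 = 38.3807 kg.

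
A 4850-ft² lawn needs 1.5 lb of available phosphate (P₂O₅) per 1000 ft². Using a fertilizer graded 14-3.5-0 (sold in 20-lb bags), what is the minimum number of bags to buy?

Product per 1000 ft² = 1.5 / 3.5% = 42.8571 lb.
Total product = 42.8571 × 4850 / 1000 = 207.857 lb.
Bags = ⌈207.857 / 20⌉ = 11.

11 bags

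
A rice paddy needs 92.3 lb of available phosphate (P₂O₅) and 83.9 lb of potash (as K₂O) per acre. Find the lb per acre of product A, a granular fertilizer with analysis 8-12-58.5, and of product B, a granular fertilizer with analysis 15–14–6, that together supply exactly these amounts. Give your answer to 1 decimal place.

With a, b = lb per acre of product A and product B:
P₂O₅: 0.12·a + 0.14·b = 92.3
K₂O: 0.585·a + 0.06·b = 83.9
Eliminate a: (row1) − 0.12/0.585·(row2) → 0.127692·b = 75.0897, so b = 588.052.
Back-substitute: a = (92.3 − 0.14·588.052) / 0.12 = 83.1058.

83.1 lb product A, 588.1 lb product B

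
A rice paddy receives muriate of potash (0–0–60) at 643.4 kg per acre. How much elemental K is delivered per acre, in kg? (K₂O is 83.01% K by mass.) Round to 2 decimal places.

K₂O per acre = 643.4 × 60% = 386.04 kg.
Elemental K = 386.04 × 0.8301 = 320.452 kg per acre.

320.45 kg K per acre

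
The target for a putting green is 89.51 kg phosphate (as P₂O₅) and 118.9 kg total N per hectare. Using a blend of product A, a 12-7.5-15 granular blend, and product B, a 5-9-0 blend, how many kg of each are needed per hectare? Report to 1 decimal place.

Per-hectare balance (a = product A, b = product B):
P₂O₅: 0.075·a + 0.09·b = 89.51
N: 0.12·a + 0.05·b = 118.9
From row1: a = (89.51 − 0.09·b) / 0.075.
Into row2: 0.12·(89.51 − 0.09·b)/0.075 + 0.05·b = 118.9 → b = 258.681, a = 883.0496.

883.0 kg product A, 258.7 kg product B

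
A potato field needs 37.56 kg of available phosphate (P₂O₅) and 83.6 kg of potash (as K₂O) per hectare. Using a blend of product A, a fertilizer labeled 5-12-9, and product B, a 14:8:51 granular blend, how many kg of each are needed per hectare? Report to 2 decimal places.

230.88 kg product A, 123.18 kg product B

Let a = kg of product A, b = kg of product B (per hectare).
P₂O₅: 0.12·a + 0.08·b = 37.56
K₂O: 0.09·a + 0.51·b = 83.6
Solving simultaneously: a = 230.881, b = 123.178.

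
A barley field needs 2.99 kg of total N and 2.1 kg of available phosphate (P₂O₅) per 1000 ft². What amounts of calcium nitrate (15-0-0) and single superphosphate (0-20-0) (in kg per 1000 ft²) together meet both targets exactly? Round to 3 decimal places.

19.933 kg calcium nitrate, 10.500 kg single superphosphate

Per-1000 ft² balance (a = calcium nitrate, b = single superphosphate):
N: 0.15·a + 0·b = 2.99
P₂O₅: 0·a + 0.2·b = 2.1
Solving simultaneously: a = 19.9333, b = 10.5.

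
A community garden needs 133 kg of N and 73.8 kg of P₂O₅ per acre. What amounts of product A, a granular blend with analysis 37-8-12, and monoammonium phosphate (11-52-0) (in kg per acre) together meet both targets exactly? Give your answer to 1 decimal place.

With a, b = kg per acre of product A and monoammonium phosphate:
N: 0.37·a + 0.11·b = 133
P₂O₅: 0.08·a + 0.52·b = 73.8
Solving simultaneously: a = 332.473, b = 90.7734.

332.5 kg product A, 90.8 kg monoammonium phosphate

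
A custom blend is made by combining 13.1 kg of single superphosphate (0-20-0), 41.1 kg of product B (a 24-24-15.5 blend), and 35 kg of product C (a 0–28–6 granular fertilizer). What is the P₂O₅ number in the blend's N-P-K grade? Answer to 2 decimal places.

24.98% P₂O₅

Total mass = 13.1 + 41.1 + 35 = 89.2 kg.
P₂O₅ mass = 20%×13.1 + 24%×41.1 + 28%×35 = 22.284 kg.
% P₂O₅ = 22.284 / 89.2 = 24.9821%.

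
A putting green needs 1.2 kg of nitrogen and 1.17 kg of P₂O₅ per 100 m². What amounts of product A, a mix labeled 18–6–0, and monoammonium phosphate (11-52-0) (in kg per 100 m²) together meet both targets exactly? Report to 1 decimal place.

5.7 kg product A, 1.6 kg monoammonium phosphate

With a, b = kg per 100 m² of product A and monoammonium phosphate:
N: 0.18·a + 0.11·b = 1.2
P₂O₅: 0.06·a + 0.52·b = 1.17
Solving simultaneously: a = 5.6931, b = 1.5931.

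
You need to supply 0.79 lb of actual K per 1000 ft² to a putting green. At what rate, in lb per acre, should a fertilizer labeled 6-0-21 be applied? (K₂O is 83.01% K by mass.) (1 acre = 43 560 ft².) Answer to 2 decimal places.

As K₂O: 0.79 / 0.8301 = 0.951693 lb per 1000 ft².
Product per 1000 ft² = 0.951693 / 21% = 4.53187 lb.
Convert to per acre: 4.53187 × 43.56 = 197.408 lb.

197.41 lb of product per acre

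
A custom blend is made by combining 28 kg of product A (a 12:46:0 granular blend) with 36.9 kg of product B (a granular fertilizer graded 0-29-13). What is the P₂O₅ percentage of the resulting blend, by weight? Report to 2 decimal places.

36.33% P₂O₅

Total mass = 28 + 36.9 = 64.9 kg.
P₂O₅ mass = 46%×28 + 29%×36.9 = 23.581 kg.
% P₂O₅ = 23.581 / 64.9 = 36.3344%.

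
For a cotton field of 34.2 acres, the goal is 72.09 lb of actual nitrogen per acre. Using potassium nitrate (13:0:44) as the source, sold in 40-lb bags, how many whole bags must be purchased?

Product per acre = 72.09 / 13% = 554.538 lb.
Total product = 554.538 × 34.2 = 18965.2 lb.
Bags = ⌈18965.2 / 40⌉ = 475.

475 bags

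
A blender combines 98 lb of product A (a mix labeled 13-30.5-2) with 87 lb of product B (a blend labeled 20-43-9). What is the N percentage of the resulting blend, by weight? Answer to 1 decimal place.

Total mass = 98 + 87 = 185 lb.
N mass = 13%×98 + 20%×87 = 30.14 lb.
% N = 30.14 / 185 = 16.2919%.

16.3% N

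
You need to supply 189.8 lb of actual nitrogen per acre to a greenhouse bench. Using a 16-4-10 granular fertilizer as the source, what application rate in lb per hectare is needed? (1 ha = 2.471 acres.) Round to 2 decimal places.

Product per acre = 189.8 / 16% = 1186.25 lb.
Convert to per hectare: 1186.25 × 2.471 = 2931.224 lb.

2931.22 lb of product per hectare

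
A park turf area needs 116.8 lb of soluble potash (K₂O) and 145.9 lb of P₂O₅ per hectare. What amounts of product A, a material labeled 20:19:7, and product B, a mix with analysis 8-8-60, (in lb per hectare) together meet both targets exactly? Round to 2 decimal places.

721.37 lb product A, 110.51 lb product B

Per-hectare balance (a = product A, b = product B):
K₂O: 0.07·a + 0.6·b = 116.8
P₂O₅: 0.19·a + 0.08·b = 145.9
Eliminate a: (row1) − 0.07/0.19·(row2) → 0.570526·b = 63.0474, so b = 110.507.
Back-substitute: a = (116.8 − 0.6·110.507) / 0.07 = 721.365.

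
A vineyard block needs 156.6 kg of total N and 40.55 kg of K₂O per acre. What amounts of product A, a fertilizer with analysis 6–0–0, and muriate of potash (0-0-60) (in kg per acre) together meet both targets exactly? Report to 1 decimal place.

Per-acre balance (a = product A, b = muriate of potash):
N: 0.06·a + 0·b = 156.6
K₂O: 0·a + 0.6·b = 40.55
Solving simultaneously: a = 2610, b = 67.5833.

2610.0 kg product A, 67.6 kg muriate of potash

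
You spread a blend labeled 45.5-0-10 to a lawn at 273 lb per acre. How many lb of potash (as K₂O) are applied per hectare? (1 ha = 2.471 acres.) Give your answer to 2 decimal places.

67.46 lb K₂O per hectare

K₂O per acre = 273 × 10% = 27.3 lb.
Convert to per hectare: 27.3 × 2.471 = 67.4583 lb.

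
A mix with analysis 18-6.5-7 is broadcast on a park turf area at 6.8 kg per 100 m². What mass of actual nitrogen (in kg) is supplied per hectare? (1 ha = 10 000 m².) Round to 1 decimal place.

nitrogen per 100 m² = 6.8 × 18% = 1.224 kg.
Convert to per hectare: 1.224 × 100 = 122.4 kg.

122.4 kg N per hectare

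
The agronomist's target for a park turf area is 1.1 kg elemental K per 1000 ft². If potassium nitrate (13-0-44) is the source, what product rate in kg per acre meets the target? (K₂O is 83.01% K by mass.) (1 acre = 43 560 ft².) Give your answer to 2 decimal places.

131.19 kg of product per acre

As K₂O: 1.1 / 0.8301 = 1.32514 kg per 1000 ft².
Product per 1000 ft² = 1.32514 / 44% = 3.01169 kg.
Convert to per acre: 3.01169 × 43.56 = 131.189 kg.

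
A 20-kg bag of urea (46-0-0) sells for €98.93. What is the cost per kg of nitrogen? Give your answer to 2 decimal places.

N in bag = 20 × 46% = 9.2 kg.
Cost per kg N = €98.93 / 9.2 = €10.7533.

€10.75 per kg N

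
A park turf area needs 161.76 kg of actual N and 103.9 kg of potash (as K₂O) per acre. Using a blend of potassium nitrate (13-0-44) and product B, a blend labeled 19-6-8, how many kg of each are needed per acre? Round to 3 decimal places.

92.899 kg potassium nitrate, 787.806 kg product B

Per-acre balance (a = potassium nitrate, b = product B):
N: 0.13·a + 0.19·b = 161.76
K₂O: 0.44·a + 0.08·b = 103.9
Eliminate b: (row1) − 0.19/0.08·(row2) → -0.915·a = -85.0025, so a = 92.8989.
Then b = (103.9 − 0.44·92.8989) / 0.08 = 787.80601.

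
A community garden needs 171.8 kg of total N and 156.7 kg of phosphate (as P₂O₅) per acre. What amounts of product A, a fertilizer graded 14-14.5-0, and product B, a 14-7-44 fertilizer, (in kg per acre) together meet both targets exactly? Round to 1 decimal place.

Per-acre balance (a = product A, b = product B):
N: 0.14·a + 0.14·b = 171.8
P₂O₅: 0.145·a + 0.07·b = 156.7
From row1: a = (171.8 − 0.14·b) / 0.14.
Into row2: 0.145·(171.8 − 0.14·b)/0.14 + 0.07·b = 156.7 → b = 283.143, a = 944.

944.0 kg product A, 283.1 kg product B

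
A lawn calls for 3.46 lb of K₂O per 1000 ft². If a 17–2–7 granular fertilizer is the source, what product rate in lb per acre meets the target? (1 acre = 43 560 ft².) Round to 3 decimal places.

2153.109 lb of product per acre

Product per 1000 ft² = 3.46 / 7% = 49.4286 lb.
Convert to per acre: 49.4286 × 43.56 = 2153.1086 lb.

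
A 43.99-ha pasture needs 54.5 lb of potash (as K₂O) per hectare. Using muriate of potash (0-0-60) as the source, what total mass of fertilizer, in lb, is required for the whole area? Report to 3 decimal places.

3995.758 lb

Product per hectare = 54.5 / 60% = 90.8333 lb.
Total product = 90.8333 × 43.99 = 3995.7583 lb.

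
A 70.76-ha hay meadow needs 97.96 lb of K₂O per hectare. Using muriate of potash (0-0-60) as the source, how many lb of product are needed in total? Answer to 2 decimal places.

Product per hectare = 97.96 / 60% = 163.267 lb.
Total product = 163.267 × 70.76 = 11552.749 lb.

11552.75 lb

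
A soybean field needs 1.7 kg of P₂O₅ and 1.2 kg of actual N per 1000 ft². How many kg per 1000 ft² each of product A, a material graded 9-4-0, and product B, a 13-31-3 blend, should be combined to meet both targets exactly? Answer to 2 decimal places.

6.65 kg product A, 4.63 kg product B

Let a = kg of product A, b = kg of product B (per 1000 ft²).
P₂O₅: 0.04·a + 0.31·b = 1.7
N: 0.09·a + 0.13·b = 1.2
Eliminate b: (row1) − 0.31/0.13·(row2) → -0.174615·a = -1.16154, so a = 6.65198.
Then b = (1.2 − 0.09·6.65198) / 0.13 = 4.62555.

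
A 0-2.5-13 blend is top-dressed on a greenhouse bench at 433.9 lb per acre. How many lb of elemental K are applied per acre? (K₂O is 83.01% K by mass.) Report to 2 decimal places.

46.82 lb K per acre

K₂O per acre = 433.9 × 13% = 56.407 lb.
Elemental K = 56.407 × 0.8301 = 46.8235 lb per acre.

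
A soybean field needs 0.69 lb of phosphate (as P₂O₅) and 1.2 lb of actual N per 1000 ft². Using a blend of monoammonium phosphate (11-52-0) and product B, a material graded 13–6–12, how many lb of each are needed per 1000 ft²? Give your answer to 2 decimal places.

0.29 lb monoammonium phosphate, 8.99 lb product B

Let a = lb of monoammonium phosphate, b = lb of product B (per 1000 ft²).
P₂O₅: 0.52·a + 0.06·b = 0.69
N: 0.11·a + 0.13·b = 1.2
Solving simultaneously: a = 0.290164, b = 8.98525.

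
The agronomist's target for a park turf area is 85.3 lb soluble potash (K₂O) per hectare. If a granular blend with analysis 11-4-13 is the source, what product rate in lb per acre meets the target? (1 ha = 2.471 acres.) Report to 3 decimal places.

Product per hectare = 85.3 / 13% = 656.154 lb.
Convert to per acre: 656.154 × 0.404694 = 265.5418 lb.

265.542 lb of product per acre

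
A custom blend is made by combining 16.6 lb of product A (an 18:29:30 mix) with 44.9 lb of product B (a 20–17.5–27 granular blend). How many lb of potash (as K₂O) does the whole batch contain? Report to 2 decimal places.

K₂O mass = 30%×16.6 + 27%×44.9 = 17.103 lb.

17.10 lb K₂O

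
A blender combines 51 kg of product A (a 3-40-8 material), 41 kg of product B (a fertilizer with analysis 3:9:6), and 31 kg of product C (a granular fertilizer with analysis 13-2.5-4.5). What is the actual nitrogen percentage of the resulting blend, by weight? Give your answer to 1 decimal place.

Total mass = 51 + 41 + 31 = 123 kg.
N mass = 3%×51 + 3%×41 + 13%×31 = 6.79 kg.
% N = 6.79 / 123 = 5.52033%.

5.5% N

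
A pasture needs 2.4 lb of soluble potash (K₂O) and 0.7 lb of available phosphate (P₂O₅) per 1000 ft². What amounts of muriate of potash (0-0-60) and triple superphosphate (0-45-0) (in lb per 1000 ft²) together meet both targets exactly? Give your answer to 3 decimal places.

4.000 lb muriate of potash, 1.556 lb triple superphosphate

With a, b = lb per 1000 ft² of muriate of potash and triple superphosphate:
K₂O: 0.6·a + 0·b = 2.4
P₂O₅: 0·a + 0.45·b = 0.7
Solving simultaneously: a = 4, b = 1.55556.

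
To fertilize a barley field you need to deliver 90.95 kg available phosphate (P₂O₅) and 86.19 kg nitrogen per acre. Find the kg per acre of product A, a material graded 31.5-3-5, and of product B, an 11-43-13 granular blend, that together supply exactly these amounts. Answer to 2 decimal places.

204.75 kg product A, 197.23 kg product B

Let a = kg of product A, b = kg of product B (per acre).
P₂O₅: 0.03·a + 0.43·b = 90.95
N: 0.315·a + 0.11·b = 86.19
From row1: a = (90.95 − 0.43·b) / 0.03.
Into row2: 0.315·(90.95 − 0.43·b)/0.03 + 0.11·b = 86.19 → b = 197.227, a = 204.746.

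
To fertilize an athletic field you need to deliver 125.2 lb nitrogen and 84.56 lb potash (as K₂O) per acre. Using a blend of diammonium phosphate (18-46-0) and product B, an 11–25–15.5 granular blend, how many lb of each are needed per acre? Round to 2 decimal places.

Per-acre balance (a = diammonium phosphate, b = product B):
N: 0.18·a + 0.11·b = 125.2
K₂O: 0·a + 0.155·b = 84.56
Solving simultaneously: a = 362.1649, b = 545.548.

362.16 lb diammonium phosphate, 545.55 lb product B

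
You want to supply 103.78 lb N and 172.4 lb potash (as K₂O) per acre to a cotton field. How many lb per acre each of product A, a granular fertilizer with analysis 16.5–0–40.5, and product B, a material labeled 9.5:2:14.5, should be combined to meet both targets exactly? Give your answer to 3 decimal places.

91.402 lb product A, 933.670 lb product B

Let a = lb of product A, b = lb of product B (per acre).
N: 0.165·a + 0.095·b = 103.78
K₂O: 0.405·a + 0.145·b = 172.4
Solving simultaneously: a = 91.4021, b = 933.6701.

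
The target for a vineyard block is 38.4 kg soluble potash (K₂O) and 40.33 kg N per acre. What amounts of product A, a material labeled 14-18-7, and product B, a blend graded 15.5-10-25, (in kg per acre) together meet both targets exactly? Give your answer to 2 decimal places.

171.04 kg product A, 105.71 kg product B

Per-acre balance (a = product A, b = product B):
K₂O: 0.07·a + 0.25·b = 38.4
N: 0.14·a + 0.155·b = 40.33
Solving simultaneously: a = 171.035, b = 105.7101.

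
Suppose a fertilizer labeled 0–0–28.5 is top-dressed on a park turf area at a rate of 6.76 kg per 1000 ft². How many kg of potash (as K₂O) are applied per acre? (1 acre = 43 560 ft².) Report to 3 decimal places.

83.923 kg K₂O per acre

K₂O per 1000 ft² = 6.76 × 28.5% = 1.9266 kg.
Convert to per acre: 1.9266 × 43.56 = 83.9227 kg.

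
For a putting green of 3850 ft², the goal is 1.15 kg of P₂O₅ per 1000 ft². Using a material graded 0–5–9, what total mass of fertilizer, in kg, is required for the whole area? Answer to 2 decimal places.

Product per 1000 ft² = 1.15 / 5% = 23 kg.
Total product = 23 × 3850 / 1000 = 88.55 kg.

88.55 kg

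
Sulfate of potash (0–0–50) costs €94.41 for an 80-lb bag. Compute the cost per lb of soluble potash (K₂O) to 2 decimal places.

K₂O in bag = 80 × 50% = 40 lb.
Cost per lb K₂O = €94.41 / 40 = €2.3602.

€2.36 per lb K₂O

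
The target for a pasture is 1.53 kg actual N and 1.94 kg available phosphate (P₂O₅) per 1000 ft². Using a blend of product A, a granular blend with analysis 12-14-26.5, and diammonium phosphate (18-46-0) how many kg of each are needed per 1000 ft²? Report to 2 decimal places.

Let a = kg of product A, b = kg of diammonium phosphate (per 1000 ft²).
N: 0.12·a + 0.18·b = 1.53
P₂O₅: 0.14·a + 0.46·b = 1.94
Solving simultaneously: a = 11.82, b = 0.62.

11.82 kg product A, 0.62 kg diammonium phosphate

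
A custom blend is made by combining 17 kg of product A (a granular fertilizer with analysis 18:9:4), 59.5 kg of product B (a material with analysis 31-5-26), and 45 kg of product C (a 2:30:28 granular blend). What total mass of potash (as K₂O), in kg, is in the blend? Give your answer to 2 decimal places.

K₂O mass = 4%×17 + 26%×59.5 + 28%×45 = 28.75 kg.

28.75 kg K₂O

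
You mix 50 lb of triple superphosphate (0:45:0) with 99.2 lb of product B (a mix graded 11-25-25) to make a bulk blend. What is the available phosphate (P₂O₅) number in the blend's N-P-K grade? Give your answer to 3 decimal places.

31.702% P₂O₅

Total mass = 50 + 99.2 = 149.2 lb.
P₂O₅ mass = 45%×50 + 25%×99.2 = 47.3 lb.
% P₂O₅ = 47.3 / 149.2 = 31.7024%.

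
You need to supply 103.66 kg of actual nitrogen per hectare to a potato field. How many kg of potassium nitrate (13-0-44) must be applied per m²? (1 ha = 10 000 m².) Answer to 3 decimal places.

0.080 kg of product per sq m

Product per hectare = 103.66 / 13% = 797.385 kg.
Convert to per m²: 797.385 × 0.0001 = 0.0797385 kg.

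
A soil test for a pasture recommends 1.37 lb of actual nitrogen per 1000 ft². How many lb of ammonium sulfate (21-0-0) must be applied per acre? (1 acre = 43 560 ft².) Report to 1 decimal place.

284.2 lb of product per acre

Product per 1000 ft² = 1.37 / 21% = 6.52381 lb.
Convert to per acre: 6.52381 × 43.56 = 284.177 lb.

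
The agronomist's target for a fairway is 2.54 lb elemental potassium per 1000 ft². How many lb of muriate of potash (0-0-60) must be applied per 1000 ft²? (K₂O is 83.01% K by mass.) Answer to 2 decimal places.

As K₂O: 2.54 / 0.8301 = 3.05987 lb per 1000 ft².
Product per 1000 ft² = 3.05987 / 60% = 5.09979 lb.

5.10 lb of product per thousand sq ft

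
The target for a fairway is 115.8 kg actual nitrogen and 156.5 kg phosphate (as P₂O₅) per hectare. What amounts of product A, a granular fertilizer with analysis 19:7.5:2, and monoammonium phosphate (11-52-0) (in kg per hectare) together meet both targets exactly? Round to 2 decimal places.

Per-hectare balance (a = product A, b = monoammonium phosphate):
N: 0.19·a + 0.11·b = 115.8
P₂O₅: 0.075·a + 0.52·b = 156.5
Solving simultaneously: a = 474.887, b = 232.468.

474.89 kg product A, 232.47 kg monoammonium phosphate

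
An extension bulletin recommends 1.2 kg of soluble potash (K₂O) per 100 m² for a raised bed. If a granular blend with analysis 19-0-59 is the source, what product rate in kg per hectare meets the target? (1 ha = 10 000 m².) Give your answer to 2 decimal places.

203.39 kg of product per hectare

Product per 100 m² = 1.2 / 59% = 2.0339 kg.
Convert to per hectare: 2.0339 × 100 = 203.3898 kg.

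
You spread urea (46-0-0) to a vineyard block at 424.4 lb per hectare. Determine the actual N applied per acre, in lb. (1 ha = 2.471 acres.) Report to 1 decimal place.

nitrogen per hectare = 424.4 × 46% = 195.224 lb.
Convert to per acre: 195.224 × 0.404694 = 79.0061 lb.

79.0 lb N per acre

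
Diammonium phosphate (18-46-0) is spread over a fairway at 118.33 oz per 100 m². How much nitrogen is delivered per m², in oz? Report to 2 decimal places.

0.21 oz N per sq m

nitrogen per 100 m² = 118.33 × 18% = 21.2994 oz.
Convert to per m²: 21.2994 × 0.01 = 0.212994 oz.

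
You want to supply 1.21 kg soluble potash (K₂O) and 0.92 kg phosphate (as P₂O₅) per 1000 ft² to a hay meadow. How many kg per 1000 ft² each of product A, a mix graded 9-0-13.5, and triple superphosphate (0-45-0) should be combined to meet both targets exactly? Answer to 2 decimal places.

Per-1000 ft² balance (a = product A, b = triple superphosphate):
K₂O: 0.135·a + 0·b = 1.21
P₂O₅: 0·a + 0.45·b = 0.92
Solving simultaneously: a = 8.96296, b = 2.04444.

8.96 kg product A, 2.04 kg triple superphosphate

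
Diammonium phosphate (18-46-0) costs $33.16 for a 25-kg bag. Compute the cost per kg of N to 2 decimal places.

N in bag = 25 × 18% = 4.5 kg.
Cost per kg N = $33.16 / 4.5 = $7.3689.

$7.37 per kg N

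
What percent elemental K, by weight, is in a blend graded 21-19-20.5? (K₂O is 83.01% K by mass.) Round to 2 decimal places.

%K = 20.5 × 0.8301 = 17.017%.

17.02% K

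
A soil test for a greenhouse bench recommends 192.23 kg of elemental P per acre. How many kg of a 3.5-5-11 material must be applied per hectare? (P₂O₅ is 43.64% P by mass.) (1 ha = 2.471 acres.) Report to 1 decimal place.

As P₂O₅: 192.23 / 0.4364 = 440.49 kg per acre.
Product per acre = 440.49 / 5% = 8809.81 kg.
Convert to per hectare: 8809.81 × 2.471 = 21769.03 kg.

21769.0 kg of product per hectare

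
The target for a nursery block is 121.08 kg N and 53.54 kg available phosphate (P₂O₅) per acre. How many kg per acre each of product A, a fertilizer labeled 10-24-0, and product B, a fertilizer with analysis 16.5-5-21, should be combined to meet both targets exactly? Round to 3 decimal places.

80.350 kg product A, 685.121 kg product B

Per-acre balance (a = product A, b = product B):
N: 0.1·a + 0.165·b = 121.08
P₂O₅: 0.24·a + 0.05·b = 53.54
From row1: a = (121.08 − 0.165·b) / 0.1.
Into row2: 0.24·(121.08 − 0.165·b)/0.1 + 0.05·b = 53.54 → b = 685.1214, a = 80.3497.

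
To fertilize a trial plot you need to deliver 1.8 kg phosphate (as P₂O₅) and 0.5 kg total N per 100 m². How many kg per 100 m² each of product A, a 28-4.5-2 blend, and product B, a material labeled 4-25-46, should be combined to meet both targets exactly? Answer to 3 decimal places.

Per-100 m² balance (a = product A, b = product B):
P₂O₅: 0.045·a + 0.25·b = 1.8
N: 0.28·a + 0.04·b = 0.5
Eliminate a: (row1) − 0.045/0.28·(row2) → 0.243571·b = 1.71964, so b = 7.06012.
Back-substitute: a = (1.8 − 0.25·7.06012) / 0.045 = 0.777126.

0.777 kg product A, 7.060 kg product B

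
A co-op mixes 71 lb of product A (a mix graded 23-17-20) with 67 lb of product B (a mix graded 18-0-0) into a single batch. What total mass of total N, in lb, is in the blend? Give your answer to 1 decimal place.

N mass = 23%×71 + 18%×67 = 28.39 lb.

28.4 lb N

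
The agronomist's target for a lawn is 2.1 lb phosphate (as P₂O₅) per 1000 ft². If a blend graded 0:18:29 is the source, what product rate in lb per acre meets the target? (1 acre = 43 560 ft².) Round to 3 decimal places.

508.200 lb of product per acre

Product per 1000 ft² = 2.1 / 18% = 11.6667 lb.
Convert to per acre: 11.6667 × 43.56 = 508.2 lb.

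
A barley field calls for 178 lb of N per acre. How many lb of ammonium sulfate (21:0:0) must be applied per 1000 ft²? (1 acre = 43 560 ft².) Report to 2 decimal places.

Product per acre = 178 / 21% = 847.619 lb.
Convert to per 1000 ft²: 847.619 × 0.0229568 = 19.4587 lb.

19.46 lb of product per thousand sq ft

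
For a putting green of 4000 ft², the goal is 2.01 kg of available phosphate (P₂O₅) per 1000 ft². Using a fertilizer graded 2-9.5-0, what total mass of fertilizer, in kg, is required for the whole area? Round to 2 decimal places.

84.63 kg

Product per 1000 ft² = 2.01 / 9.5% = 21.1579 kg.
Total product = 21.1579 × 4000 / 1000 = 84.6316 kg.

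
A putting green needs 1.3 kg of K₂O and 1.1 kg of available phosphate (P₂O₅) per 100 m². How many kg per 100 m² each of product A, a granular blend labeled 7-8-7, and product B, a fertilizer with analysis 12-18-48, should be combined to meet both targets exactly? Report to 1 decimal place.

11.4 kg product A, 1.0 kg product B

Per-100 m² balance (a = product A, b = product B):
K₂O: 0.07·a + 0.48·b = 1.3
P₂O₅: 0.08·a + 0.18·b = 1.1
Eliminate a: (row1) − 0.07/0.08·(row2) → 0.3225·b = 0.3375, so b = 1.04651.
Back-substitute: a = (1.3 − 0.48·1.04651) / 0.07 = 11.3953.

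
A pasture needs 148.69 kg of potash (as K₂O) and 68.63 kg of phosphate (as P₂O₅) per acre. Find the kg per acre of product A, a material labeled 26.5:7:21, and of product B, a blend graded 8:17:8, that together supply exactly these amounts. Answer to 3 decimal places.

With a, b = kg per acre of product A and product B:
K₂O: 0.21·a + 0.08·b = 148.69
P₂O₅: 0.07·a + 0.17·b = 68.63
Solving simultaneously: a = 657.3721, b = 133.0233.

657.372 kg product A, 133.023 kg product B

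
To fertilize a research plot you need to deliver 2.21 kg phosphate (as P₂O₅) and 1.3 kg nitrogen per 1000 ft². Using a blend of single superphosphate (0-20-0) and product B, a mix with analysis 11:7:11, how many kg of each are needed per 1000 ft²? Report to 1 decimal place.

6.9 kg single superphosphate, 11.8 kg product B

Per-1000 ft² balance (a = single superphosphate, b = product B):
P₂O₅: 0.2·a + 0.07·b = 2.21
N: 0·a + 0.11·b = 1.3
Solving simultaneously: a = 6.91364, b = 11.8182.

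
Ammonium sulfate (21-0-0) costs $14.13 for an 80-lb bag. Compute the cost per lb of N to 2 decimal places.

$0.84 per lb N

N in bag = 80 × 21% = 16.8 lb.
Cost per lb N = $14.13 / 16.8 = $0.8411.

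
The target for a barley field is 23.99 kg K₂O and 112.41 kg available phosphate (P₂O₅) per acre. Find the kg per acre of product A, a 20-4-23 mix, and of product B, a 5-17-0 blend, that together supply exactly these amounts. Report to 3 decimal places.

Per-acre balance (a = product A, b = product B):
K₂O: 0.23·a + 0·b = 23.99
P₂O₅: 0.04·a + 0.17·b = 112.41
Solving simultaneously: a = 104.3043, b = 636.6931.

104.304 kg product A, 636.693 kg product B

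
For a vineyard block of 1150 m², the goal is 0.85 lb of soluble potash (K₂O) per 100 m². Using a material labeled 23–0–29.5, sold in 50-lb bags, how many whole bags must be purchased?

Product per 100 m² = 0.85 / 29.5% = 2.88136 lb.
Total product = 2.88136 × 1150 / 100 = 33.1356 lb.
Bags = ⌈33.1356 / 50⌉ = 1.

1 bags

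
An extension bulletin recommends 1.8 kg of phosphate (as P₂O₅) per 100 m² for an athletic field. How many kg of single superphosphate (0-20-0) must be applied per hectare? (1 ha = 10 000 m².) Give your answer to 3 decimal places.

Product per 100 m² = 1.8 / 20% = 9 kg.
Convert to per hectare: 9 × 100 = 900 kg.

900.000 kg of product per hectare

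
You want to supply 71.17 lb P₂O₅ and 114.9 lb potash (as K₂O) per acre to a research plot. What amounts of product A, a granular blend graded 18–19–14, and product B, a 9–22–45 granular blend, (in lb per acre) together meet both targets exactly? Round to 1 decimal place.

123.4 lb product A, 217.0 lb product B

With a, b = lb per acre of product A and product B:
P₂O₅: 0.19·a + 0.22·b = 71.17
K₂O: 0.14·a + 0.45·b = 114.9
Eliminate a: (row1) − 0.19/0.14·(row2) → -0.390714·b = -84.7657, so b = 216.951.
Back-substitute: a = (71.17 − 0.22·216.951) / 0.19 = 123.373.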